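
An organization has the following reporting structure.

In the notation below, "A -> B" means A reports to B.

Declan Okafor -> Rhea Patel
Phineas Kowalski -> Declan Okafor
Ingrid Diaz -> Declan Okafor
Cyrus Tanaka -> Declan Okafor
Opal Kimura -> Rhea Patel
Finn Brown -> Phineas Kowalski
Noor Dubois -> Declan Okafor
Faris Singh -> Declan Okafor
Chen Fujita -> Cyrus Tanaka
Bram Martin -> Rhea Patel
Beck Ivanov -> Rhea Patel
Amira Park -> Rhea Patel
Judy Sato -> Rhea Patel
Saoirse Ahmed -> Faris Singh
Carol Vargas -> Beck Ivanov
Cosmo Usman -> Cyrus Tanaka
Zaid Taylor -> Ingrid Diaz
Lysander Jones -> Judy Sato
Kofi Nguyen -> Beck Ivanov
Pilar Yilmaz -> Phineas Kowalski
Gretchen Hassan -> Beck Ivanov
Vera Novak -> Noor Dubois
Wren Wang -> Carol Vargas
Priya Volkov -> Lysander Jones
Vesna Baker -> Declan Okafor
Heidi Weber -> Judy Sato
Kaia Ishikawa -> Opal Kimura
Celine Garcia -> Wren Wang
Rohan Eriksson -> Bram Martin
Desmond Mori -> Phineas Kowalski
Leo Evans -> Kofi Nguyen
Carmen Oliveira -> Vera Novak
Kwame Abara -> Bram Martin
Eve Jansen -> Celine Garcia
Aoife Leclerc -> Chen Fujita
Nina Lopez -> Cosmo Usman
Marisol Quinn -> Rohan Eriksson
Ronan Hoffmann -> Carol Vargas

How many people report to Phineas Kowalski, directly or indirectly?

Phineas Kowalski directly manages Finn Brown, Pilar Yilmaz, Desmond Mori. Finn Brown has no reports. Pilar Yilmaz has no reports. Desmond Mori has no reports. So Phineas Kowalski's organization is 3 direct reports plus everyone under them: 1 + 1 + 1 = 3.

3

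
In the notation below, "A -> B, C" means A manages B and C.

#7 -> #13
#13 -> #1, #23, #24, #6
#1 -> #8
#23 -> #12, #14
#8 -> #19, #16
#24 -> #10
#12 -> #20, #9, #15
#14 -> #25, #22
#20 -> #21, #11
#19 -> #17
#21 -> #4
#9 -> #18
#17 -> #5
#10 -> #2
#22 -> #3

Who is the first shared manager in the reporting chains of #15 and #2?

#15's chain of managers is #12, #23, #13, #7. #2's chain of managers is #10, #24, #13, #7. The first manager that appears in both chains is #13.

#13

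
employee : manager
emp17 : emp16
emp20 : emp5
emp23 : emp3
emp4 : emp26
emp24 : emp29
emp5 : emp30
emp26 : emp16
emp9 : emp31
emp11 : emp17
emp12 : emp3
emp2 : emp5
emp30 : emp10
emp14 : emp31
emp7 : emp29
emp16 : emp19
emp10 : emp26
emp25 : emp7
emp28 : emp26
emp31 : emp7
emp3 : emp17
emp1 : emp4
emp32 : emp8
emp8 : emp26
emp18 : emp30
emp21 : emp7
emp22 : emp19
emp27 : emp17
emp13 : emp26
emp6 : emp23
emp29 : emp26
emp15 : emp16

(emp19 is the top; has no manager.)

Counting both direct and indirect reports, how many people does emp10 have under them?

emp10 directly manages emp30. Under emp30: emp18, emp5, emp20, emp2 (4). That's 5 in total.

5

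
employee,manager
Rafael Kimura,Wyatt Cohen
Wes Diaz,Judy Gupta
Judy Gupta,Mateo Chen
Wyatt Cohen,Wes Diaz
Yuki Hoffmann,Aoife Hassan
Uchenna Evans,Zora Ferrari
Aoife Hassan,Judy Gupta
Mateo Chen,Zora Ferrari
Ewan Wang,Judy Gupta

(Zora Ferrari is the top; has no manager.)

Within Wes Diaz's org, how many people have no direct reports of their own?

1

The only person in Wes Diaz's organization with no one reporting to them is Rafael Kimura. That is 1.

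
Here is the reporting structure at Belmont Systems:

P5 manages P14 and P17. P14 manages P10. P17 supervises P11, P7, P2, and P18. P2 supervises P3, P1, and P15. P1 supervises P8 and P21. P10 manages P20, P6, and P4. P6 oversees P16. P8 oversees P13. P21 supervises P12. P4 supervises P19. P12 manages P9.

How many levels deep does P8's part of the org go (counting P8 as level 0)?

The longest chain under P8 runs P8 → P13, which is 1 level below P8.

1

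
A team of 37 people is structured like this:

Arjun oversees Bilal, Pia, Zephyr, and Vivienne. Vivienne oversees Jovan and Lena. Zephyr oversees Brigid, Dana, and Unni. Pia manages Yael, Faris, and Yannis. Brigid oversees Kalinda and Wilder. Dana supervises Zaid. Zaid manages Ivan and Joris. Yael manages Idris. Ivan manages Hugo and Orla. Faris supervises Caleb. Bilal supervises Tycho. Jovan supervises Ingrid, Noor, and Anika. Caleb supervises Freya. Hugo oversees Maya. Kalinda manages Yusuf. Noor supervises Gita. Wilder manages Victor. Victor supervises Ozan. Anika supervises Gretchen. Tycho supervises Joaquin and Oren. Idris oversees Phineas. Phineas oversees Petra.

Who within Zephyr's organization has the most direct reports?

Zephyr

Direct-report counts within Zephyr's organization: Zephyr has 3; Dana has 1; Zaid has 2; Ivan has 2; Hugo has 1; Brigid has 2; Wilder has 1; Victor has 1; Kalinda has 1. The largest is 3, held by Zephyr.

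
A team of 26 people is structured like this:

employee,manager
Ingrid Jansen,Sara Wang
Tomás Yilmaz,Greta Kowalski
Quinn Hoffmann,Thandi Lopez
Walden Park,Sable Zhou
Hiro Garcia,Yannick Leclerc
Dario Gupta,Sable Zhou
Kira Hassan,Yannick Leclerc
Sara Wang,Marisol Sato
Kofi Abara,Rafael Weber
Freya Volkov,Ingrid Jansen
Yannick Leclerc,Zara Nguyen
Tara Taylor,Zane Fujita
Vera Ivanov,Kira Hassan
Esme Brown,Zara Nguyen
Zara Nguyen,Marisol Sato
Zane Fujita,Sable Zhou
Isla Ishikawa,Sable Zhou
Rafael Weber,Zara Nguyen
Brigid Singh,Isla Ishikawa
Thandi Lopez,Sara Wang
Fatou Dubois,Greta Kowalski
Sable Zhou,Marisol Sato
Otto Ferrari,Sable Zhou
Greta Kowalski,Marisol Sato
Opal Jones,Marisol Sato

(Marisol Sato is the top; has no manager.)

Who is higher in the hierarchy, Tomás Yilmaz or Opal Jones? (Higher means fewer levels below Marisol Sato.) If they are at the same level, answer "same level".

Tomás Yilmaz is 2 levels below Marisol Sato; Opal Jones is 1. Opal Jones is higher.

Opal Jones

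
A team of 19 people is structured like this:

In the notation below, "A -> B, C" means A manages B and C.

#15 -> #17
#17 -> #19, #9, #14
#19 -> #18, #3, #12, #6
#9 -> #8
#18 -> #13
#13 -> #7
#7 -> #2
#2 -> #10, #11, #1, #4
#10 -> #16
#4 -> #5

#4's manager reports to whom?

#4 reports to #2, and #2 reports to #7. So #4's skip-level manager is #7.

#7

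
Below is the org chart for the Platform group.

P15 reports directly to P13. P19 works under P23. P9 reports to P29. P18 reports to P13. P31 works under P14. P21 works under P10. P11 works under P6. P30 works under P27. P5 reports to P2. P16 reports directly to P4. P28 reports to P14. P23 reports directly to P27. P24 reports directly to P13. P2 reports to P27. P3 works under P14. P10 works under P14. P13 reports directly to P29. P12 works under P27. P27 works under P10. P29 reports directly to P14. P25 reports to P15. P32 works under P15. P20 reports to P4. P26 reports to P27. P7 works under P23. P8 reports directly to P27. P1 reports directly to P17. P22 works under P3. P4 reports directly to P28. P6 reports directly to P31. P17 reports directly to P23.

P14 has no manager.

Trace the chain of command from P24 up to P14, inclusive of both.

P24 -> P13 -> P29 -> P14

P24 reports to P13. P13 reports to P29. P29 reports to P14. P14 is at the top.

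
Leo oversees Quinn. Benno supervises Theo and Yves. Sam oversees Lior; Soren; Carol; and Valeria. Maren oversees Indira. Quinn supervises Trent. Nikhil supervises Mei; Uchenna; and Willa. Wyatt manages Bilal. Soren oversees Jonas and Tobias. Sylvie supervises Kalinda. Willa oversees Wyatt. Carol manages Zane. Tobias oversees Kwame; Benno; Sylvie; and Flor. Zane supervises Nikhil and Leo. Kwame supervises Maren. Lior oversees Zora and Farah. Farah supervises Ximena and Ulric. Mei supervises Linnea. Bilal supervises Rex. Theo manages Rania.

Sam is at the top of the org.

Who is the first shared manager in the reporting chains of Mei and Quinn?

Zane

Mei's chain of managers is Nikhil, Zane, Carol, Sam. Quinn's chain of managers is Leo, Zane, Carol, Sam. The first manager that appears in both chains is Zane.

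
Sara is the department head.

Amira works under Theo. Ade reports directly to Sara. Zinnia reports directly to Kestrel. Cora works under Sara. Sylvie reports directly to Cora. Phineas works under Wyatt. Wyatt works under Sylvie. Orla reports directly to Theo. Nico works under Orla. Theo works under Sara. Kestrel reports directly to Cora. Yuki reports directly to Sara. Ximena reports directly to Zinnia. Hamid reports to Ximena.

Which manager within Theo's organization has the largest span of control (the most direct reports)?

Direct-report counts within Theo's organization: Theo has 2; Orla has 1. The largest is 2, held by Theo.

Theo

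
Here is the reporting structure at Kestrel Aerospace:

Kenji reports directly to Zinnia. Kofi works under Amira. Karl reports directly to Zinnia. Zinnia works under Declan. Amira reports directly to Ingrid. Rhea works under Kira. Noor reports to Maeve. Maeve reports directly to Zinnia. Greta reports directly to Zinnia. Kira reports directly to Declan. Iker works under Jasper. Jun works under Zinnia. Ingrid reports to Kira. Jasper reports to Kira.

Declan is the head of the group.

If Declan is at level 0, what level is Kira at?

Chain from Kira up to Declan: Kira → Declan. That is 1 step up, so Kira is 1 level below Declan.

1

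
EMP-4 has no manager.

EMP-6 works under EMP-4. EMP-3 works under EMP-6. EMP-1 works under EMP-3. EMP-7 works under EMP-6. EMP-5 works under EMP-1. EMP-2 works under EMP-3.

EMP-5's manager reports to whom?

EMP-5 reports to EMP-1, and EMP-1 reports to EMP-3. So EMP-5's skip-level manager is EMP-3.

EMP-3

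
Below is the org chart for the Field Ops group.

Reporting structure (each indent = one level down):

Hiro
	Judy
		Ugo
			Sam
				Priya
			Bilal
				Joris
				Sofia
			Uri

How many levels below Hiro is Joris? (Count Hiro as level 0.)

4

Chain from Joris up to Hiro: Joris → Bilal → Ugo → Judy → Hiro. That is 4 steps up, so Joris is 4 levels below Hiro.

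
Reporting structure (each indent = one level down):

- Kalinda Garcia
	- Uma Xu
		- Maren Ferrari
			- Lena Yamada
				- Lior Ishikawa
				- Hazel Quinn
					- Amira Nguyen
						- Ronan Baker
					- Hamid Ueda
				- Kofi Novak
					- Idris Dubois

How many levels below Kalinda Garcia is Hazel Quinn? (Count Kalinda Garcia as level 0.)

Chain from Hazel Quinn up to Kalinda Garcia: Hazel Quinn → Lena Yamada → Maren Ferrari → Uma Xu → Kalinda Garcia. That is 4 steps up, so Hazel Quinn is 4 levels below Kalinda Garcia.

4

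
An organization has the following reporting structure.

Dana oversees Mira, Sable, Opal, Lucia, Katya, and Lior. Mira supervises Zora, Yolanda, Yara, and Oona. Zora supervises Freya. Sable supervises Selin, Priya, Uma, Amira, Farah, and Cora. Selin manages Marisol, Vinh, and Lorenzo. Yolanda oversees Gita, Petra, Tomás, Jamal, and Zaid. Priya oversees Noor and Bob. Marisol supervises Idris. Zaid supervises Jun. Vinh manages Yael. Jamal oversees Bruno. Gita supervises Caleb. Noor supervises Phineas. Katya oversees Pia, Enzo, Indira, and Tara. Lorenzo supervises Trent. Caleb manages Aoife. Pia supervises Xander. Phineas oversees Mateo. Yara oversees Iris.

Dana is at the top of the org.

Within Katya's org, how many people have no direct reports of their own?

The people in Katya's organization with no one reporting to them are Indira, Enzo, Xander, Tara. That is 4.

4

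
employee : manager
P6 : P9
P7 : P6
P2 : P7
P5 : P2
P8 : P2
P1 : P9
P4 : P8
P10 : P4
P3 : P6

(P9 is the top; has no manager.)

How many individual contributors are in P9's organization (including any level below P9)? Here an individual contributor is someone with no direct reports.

The people in P9's organization with no one reporting to them are P1, P3, P10, P5. That is 4.

4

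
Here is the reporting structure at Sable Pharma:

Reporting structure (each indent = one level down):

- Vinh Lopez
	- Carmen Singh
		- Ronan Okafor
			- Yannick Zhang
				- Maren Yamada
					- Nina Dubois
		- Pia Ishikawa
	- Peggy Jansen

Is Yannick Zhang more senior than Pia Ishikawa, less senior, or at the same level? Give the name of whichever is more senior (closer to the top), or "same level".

Pia Ishikawa

Yannick Zhang is 3 levels below Vinh Lopez; Pia Ishikawa is 2. Pia Ishikawa is higher.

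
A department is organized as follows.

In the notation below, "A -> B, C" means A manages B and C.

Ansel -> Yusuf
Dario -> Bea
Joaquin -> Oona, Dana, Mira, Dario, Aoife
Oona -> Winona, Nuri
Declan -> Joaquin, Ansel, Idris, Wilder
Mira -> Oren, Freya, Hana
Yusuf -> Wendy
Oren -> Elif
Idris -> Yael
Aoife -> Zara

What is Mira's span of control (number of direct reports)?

Mira directly manages Oren, Freya, Hana. That is 3 direct reports.

3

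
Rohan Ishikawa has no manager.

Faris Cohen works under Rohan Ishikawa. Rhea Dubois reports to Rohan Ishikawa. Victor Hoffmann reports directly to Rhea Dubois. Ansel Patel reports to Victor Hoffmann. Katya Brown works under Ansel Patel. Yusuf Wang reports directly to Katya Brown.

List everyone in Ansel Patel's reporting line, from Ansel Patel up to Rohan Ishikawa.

Ansel Patel -> Victor Hoffmann -> Rhea Dubois -> Rohan Ishikawa

Ansel Patel reports to Victor Hoffmann. Victor Hoffmann reports to Rhea Dubois. Rhea Dubois reports to Rohan Ishikawa. Rohan Ishikawa is at the top.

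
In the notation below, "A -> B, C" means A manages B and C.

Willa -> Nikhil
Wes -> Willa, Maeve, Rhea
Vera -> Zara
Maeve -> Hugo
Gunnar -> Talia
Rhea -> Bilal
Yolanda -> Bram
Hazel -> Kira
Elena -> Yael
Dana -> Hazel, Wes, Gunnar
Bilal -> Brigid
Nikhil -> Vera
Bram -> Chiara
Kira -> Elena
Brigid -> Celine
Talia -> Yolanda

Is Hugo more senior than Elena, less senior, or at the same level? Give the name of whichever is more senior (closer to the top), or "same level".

same level

Both Hugo and Elena are 3 levels below Dana.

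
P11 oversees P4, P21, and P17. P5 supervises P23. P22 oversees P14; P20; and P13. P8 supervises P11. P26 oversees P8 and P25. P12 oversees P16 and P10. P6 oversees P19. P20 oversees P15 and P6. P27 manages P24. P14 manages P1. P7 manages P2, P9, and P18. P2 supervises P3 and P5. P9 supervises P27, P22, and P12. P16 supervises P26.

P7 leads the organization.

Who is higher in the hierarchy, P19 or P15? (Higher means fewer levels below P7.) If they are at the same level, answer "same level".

P19 is 5 levels below P7; P15 is 4. P15 is higher.

P15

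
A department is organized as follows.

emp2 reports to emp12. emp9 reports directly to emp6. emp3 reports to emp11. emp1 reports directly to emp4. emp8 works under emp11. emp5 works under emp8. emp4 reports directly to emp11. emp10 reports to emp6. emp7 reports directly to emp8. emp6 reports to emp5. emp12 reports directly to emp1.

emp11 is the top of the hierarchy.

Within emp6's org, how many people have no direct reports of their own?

The people in emp6's organization with no one reporting to them are emp10, emp9. That is 2.

2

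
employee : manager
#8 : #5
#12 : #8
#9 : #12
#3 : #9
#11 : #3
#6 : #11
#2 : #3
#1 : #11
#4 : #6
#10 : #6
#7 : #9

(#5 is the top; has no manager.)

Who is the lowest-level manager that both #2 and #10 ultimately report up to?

#3

#2's chain of managers is #3, #9, #12, #8, #5. #10's chain of managers is #6, #11, #3, #9, #12, #8, #5. The first manager that appears in both chains is #3.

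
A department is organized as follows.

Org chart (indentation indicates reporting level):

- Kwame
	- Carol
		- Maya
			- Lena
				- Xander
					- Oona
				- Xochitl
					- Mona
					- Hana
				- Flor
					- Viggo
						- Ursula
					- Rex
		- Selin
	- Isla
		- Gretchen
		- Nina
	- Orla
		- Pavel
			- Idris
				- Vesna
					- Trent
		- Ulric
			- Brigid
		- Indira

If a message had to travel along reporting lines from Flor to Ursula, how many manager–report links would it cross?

Ursula is in Flor's organization: the chain from Ursula up to Flor is Ursula → Viggo → Flor, which is 2 links.

2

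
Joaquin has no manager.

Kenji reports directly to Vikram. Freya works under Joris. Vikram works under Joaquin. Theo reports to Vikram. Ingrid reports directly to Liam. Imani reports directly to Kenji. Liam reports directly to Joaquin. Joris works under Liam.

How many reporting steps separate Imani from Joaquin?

3

Chain from Imani up to Joaquin: Imani → Kenji → Vikram → Joaquin. That is 3 steps up, so Imani is 3 levels below Joaquin.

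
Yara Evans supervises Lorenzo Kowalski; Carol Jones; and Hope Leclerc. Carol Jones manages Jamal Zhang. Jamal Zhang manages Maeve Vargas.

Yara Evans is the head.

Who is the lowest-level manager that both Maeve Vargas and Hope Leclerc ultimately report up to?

Yara Evans

Maeve Vargas's chain of managers is Jamal Zhang, Carol Jones, Yara Evans. Hope Leclerc's chain of managers is Yara Evans. The first manager that appears in both chains is Yara Evans.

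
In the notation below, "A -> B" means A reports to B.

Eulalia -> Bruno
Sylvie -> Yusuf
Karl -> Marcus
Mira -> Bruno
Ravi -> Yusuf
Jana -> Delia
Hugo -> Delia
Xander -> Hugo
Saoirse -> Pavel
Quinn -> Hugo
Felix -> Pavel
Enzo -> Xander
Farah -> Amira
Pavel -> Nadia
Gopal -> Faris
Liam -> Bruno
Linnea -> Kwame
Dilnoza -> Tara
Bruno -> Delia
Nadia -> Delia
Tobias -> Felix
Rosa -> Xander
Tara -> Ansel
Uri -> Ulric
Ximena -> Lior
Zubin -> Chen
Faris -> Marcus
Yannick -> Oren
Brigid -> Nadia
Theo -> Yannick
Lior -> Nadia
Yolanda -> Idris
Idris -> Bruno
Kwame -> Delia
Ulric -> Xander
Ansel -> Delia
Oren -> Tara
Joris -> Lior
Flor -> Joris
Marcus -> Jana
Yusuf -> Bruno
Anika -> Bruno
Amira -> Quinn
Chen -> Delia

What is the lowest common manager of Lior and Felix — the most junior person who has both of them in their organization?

Nadia

Lior's chain of managers is Nadia, Delia. Felix's chain of managers is Pavel, Nadia, Delia. The first manager that appears in both chains is Nadia.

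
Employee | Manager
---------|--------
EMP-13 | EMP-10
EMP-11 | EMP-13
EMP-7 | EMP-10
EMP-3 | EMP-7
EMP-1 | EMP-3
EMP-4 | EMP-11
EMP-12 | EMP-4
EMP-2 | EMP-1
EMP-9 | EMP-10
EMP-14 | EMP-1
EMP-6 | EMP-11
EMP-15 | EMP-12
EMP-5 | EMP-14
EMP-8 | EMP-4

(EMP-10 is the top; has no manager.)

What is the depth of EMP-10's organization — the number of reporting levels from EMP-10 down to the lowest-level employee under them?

The longest chain under EMP-10 runs EMP-10 → EMP-7 → EMP-3 → EMP-1 → EMP-14 → EMP-5, which is 5 levels below EMP-10.

5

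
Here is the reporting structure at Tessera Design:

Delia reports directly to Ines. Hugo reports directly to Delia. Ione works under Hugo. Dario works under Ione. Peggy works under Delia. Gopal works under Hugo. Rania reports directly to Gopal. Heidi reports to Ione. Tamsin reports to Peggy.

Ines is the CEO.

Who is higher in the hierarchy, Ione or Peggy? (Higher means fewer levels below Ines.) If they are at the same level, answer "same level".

Ione is 3 levels below Ines; Peggy is 2. Peggy is higher.

Peggy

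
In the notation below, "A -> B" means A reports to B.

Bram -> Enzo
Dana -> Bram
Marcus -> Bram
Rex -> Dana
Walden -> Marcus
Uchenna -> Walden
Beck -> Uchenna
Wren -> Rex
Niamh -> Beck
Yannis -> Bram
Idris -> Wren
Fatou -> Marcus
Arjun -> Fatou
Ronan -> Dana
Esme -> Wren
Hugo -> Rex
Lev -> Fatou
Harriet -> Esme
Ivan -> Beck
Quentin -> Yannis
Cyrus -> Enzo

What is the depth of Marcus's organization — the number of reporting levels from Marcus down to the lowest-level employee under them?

4

The longest chain under Marcus runs Marcus → Walden → Uchenna → Beck → Ivan, which is 4 levels below Marcus.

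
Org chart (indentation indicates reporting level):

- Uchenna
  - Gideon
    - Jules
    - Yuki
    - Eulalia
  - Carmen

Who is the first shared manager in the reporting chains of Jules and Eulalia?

Gideon

Jules's chain of managers is Gideon, Uchenna. Eulalia's chain of managers is Gideon, Uchenna. The first manager that appears in both chains is Gideon.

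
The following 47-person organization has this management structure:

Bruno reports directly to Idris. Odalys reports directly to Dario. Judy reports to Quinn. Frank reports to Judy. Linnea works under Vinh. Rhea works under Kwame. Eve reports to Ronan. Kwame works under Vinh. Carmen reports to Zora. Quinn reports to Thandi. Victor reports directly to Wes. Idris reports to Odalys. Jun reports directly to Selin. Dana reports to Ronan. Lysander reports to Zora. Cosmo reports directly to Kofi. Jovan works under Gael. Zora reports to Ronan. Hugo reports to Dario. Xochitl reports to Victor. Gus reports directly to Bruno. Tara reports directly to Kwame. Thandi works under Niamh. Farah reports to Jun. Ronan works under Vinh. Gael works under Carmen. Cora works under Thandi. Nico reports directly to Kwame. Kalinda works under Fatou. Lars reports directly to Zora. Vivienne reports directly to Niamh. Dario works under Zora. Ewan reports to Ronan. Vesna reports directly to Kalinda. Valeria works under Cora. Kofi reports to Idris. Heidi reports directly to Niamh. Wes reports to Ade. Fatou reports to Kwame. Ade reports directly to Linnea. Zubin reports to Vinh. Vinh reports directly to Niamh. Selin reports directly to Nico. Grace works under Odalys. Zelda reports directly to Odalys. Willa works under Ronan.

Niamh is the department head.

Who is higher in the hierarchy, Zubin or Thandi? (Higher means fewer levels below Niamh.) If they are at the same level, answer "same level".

Thandi

Zubin is 2 levels below Niamh; Thandi is 1. Thandi is higher.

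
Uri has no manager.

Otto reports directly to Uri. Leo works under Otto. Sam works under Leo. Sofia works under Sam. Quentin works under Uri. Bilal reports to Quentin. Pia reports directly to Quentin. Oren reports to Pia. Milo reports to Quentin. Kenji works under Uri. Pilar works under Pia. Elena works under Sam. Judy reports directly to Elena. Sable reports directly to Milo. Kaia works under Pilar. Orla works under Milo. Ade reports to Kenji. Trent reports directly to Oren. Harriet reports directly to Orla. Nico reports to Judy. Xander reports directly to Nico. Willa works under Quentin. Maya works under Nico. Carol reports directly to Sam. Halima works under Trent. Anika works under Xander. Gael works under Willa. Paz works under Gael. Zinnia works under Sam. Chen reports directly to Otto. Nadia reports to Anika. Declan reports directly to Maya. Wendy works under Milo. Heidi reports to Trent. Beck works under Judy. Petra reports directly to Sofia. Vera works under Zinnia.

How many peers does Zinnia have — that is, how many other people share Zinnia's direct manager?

3

Zinnia reports to Sam. Sam's other direct reports are Sofia, Elena, Carol — 3 peers.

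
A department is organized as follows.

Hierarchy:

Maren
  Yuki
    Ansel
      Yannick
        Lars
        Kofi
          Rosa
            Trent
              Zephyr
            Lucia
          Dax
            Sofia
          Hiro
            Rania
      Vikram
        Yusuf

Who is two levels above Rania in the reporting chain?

Kofi

Rania reports to Hiro, and Hiro reports to Kofi. So Rania's skip-level manager is Kofi.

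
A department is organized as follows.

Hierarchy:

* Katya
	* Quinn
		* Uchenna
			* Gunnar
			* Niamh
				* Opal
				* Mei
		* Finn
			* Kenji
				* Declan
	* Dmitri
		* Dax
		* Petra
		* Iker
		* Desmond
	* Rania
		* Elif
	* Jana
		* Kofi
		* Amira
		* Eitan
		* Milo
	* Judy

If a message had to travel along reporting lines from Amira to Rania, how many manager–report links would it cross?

Amira is 2 levels below Katya, and Rania is 1 level below Katya (their lowest common manager). The shortest path runs up from Amira to Katya and back down to Rania: 2 + 1 = 3 links.

3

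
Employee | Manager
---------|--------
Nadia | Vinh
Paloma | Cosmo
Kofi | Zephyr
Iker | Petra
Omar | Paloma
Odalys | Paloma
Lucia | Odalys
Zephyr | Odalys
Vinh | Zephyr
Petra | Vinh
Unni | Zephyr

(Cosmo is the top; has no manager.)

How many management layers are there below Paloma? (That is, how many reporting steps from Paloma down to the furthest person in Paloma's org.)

5

The longest chain under Paloma runs Paloma → Odalys → Zephyr → Vinh → Petra → Iker, which is 5 levels below Paloma.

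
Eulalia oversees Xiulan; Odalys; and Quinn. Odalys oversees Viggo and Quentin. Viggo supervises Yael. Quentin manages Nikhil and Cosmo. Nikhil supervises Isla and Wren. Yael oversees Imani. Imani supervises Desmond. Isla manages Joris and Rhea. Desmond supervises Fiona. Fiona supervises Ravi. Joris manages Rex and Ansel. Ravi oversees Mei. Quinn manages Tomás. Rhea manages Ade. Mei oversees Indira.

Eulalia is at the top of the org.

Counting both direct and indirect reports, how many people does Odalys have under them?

18

Odalys directly manages Viggo, Quentin. Under Viggo: Yael, Imani, Desmond, Fiona, Ravi, Mei, Indira (7). Under Quentin: Cosmo, Nikhil, Wren, Isla, Rhea, Ade, Joris, Ansel, Rex (9). So Odalys's organization is 2 direct reports plus everyone under them: 8 + 10 = 18.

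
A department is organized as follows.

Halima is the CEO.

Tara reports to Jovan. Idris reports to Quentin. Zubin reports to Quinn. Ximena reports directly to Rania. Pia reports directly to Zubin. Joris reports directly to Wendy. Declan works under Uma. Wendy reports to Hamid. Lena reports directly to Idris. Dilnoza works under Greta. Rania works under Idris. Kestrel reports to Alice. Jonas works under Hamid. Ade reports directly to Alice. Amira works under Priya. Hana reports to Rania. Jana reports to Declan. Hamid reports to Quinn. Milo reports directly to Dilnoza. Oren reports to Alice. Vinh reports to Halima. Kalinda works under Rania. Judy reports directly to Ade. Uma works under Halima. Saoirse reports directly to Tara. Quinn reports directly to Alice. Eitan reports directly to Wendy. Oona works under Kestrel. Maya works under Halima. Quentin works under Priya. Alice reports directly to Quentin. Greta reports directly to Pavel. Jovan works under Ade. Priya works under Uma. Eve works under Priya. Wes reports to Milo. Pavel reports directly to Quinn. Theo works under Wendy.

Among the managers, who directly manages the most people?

Direct-report counts: Halima has 3; Uma has 2; Declan has 1; Priya has 3; Quentin has 2; Idris has 2; Rania has 3; Alice has 4; Kestrel has 1; Ade has 2; Jovan has 1; Tara has 1; Quinn has 3; Zubin has 1; Pavel has 1; Greta has 1; Dilnoza has 1; Milo has 1; Hamid has 2; Wendy has 3. The largest is 4, held by Alice.

Alice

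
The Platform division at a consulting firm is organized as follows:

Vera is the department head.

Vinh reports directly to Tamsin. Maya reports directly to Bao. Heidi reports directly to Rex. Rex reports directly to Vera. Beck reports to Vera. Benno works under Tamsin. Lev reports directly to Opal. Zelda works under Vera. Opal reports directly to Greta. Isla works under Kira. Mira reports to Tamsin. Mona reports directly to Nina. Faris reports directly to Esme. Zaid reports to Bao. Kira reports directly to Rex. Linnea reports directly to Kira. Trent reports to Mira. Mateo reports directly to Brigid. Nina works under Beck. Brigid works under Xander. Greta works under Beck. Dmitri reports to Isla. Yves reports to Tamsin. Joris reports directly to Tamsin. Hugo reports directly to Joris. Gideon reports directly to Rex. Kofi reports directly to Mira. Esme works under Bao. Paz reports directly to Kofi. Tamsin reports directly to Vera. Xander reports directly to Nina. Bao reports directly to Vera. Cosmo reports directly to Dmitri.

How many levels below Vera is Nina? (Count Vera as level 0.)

2

Chain from Nina up to Vera: Nina → Beck → Vera. That is 2 steps up, so Nina is 2 levels below Vera.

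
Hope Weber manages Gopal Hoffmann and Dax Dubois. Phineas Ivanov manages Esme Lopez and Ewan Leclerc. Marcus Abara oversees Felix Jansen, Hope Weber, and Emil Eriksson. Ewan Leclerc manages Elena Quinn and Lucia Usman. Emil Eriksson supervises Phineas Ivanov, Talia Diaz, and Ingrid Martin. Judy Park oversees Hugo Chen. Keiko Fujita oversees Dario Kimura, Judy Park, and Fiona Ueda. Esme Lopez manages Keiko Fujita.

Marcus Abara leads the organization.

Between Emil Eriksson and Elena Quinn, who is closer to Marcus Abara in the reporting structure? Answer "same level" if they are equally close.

Emil Eriksson is 1 level below Marcus Abara; Elena Quinn is 4. Emil Eriksson is higher.

Emil Eriksson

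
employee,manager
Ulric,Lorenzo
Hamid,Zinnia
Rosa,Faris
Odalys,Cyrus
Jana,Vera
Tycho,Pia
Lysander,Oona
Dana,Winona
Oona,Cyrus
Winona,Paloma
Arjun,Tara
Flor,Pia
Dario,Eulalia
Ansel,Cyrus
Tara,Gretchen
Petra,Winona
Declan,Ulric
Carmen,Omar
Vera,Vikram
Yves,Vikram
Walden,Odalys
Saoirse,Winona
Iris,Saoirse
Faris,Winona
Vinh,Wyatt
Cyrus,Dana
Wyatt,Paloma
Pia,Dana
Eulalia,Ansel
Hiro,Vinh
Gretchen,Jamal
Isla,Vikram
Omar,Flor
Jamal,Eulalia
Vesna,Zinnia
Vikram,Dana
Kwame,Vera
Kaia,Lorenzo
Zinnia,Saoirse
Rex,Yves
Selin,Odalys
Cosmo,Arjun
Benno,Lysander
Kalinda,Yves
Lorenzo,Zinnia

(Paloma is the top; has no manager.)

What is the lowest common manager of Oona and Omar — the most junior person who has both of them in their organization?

Dana

Oona's chain of managers is Cyrus, Dana, Winona, Paloma. Omar's chain of managers is Flor, Pia, Dana, Winona, Paloma. The first manager that appears in both chains is Dana.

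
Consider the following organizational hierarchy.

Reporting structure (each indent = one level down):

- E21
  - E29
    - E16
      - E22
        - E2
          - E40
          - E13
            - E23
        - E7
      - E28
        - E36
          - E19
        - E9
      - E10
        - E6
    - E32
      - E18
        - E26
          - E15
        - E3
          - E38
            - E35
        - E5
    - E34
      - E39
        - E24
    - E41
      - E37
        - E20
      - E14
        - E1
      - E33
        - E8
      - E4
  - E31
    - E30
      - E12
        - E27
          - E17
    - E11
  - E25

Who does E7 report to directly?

E22

E7 reports directly to E22.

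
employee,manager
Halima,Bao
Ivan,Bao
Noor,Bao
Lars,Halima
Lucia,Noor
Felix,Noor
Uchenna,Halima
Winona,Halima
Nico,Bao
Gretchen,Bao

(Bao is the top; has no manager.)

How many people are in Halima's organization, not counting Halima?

Halima directly manages Lars, Uchenna, Winona. Lars has no reports. Uchenna has no reports. Winona has no reports. So Halima's organization is 3 direct reports plus everyone under them: 1 + 1 + 1 = 3.

3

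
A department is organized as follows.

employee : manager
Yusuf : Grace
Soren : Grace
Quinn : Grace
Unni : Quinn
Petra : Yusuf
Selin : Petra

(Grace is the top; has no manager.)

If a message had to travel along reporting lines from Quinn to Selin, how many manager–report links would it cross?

4

Quinn is 1 level below Grace, and Selin is 3 levels below Grace (their lowest common manager). The shortest path runs up from Quinn to Grace and back down to Selin: 1 + 3 = 4 links.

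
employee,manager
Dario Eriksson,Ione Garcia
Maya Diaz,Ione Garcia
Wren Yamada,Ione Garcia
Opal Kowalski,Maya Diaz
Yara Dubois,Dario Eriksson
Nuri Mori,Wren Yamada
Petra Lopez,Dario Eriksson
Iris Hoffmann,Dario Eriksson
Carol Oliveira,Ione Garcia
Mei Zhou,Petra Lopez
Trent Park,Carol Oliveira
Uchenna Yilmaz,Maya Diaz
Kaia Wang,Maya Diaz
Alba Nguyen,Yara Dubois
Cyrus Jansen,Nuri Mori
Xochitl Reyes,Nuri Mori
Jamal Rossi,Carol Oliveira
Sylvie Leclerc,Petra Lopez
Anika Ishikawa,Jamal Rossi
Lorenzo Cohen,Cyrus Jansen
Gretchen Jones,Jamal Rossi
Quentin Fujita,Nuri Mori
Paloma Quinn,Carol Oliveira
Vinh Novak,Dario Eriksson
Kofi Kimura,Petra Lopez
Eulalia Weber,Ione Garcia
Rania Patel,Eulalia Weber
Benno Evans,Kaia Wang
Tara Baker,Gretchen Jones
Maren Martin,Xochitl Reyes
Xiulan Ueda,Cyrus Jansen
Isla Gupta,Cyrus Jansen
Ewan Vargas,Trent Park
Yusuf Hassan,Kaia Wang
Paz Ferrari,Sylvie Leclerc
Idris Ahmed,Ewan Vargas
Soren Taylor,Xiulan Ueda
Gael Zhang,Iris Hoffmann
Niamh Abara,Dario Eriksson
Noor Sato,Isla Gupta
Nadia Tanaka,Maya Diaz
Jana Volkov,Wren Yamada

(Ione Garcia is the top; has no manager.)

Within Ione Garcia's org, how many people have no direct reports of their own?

The people in Ione Garcia's organization with no one reporting to them are Rania Patel, Paloma Quinn, Tara Baker, Anika Ishikawa, Idris Ahmed, Jana Volkov, Quentin Fujita, Maren Martin, Noor Sato, Soren Taylor, Lorenzo Cohen, Nadia Tanaka, Yusuf Hassan, Benno Evans, Uchenna Yilmaz, Opal Kowalski, Niamh Abara, Vinh Novak, Gael Zhang, Kofi Kimura, Paz Ferrari, Mei Zhou, Alba Nguyen. That is 23.

23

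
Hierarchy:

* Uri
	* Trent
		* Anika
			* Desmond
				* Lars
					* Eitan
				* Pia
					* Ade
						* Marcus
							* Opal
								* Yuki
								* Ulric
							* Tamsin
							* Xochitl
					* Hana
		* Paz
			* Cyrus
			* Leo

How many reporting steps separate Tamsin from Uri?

Chain from Tamsin up to Uri: Tamsin → Marcus → Ade → Pia → Desmond → Anika → Trent → Uri. That is 7 steps up, so Tamsin is 7 levels below Uri.

7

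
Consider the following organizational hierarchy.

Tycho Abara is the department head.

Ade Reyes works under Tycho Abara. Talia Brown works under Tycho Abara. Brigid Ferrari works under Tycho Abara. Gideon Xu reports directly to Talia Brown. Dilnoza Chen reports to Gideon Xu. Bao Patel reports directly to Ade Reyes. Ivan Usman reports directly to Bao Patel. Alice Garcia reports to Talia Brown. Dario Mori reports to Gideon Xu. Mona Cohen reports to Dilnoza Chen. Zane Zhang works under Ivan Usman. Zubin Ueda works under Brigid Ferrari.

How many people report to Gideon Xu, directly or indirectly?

Gideon Xu directly manages Dilnoza Chen, Dario Mori. Under Dilnoza Chen: Mona Cohen (1). Dario Mori has no reports. So Gideon Xu's organization is 2 direct reports plus everyone under them: 2 + 1 = 3.

3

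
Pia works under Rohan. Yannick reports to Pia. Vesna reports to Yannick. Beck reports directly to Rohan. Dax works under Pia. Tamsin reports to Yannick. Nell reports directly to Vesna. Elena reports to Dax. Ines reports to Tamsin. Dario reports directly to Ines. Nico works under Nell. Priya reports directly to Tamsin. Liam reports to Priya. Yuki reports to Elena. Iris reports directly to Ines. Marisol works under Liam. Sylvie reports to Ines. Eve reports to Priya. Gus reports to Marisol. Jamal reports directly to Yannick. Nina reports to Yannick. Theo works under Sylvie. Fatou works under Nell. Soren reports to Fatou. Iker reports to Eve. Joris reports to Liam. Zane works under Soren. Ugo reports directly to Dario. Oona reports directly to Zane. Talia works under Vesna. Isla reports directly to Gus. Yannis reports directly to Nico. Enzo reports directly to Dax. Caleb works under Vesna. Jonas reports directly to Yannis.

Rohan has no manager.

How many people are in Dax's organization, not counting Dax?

3

Dax directly manages Elena, Enzo. Under Elena: Yuki (1). Enzo has no reports. So Dax's organization is 2 direct reports plus everyone under them: 2 + 1 = 3.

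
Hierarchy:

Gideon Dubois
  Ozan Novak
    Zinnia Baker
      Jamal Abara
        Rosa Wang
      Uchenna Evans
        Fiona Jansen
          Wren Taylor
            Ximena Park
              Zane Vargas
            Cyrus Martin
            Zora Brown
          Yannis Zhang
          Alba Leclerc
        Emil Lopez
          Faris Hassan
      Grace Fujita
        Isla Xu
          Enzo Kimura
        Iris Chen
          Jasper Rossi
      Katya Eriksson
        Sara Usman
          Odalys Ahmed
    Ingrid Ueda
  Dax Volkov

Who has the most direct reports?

Zinnia Baker

Direct-report counts: Gideon Dubois has 2; Ozan Novak has 2; Zinnia Baker has 4; Katya Eriksson has 1; Sara Usman has 1; Grace Fujita has 2; Iris Chen has 1; Isla Xu has 1; Uchenna Evans has 2; Emil Lopez has 1; Fiona Jansen has 3; Wren Taylor has 3; Ximena Park has 1; Jamal Abara has 1. The largest is 4, held by Zinnia Baker.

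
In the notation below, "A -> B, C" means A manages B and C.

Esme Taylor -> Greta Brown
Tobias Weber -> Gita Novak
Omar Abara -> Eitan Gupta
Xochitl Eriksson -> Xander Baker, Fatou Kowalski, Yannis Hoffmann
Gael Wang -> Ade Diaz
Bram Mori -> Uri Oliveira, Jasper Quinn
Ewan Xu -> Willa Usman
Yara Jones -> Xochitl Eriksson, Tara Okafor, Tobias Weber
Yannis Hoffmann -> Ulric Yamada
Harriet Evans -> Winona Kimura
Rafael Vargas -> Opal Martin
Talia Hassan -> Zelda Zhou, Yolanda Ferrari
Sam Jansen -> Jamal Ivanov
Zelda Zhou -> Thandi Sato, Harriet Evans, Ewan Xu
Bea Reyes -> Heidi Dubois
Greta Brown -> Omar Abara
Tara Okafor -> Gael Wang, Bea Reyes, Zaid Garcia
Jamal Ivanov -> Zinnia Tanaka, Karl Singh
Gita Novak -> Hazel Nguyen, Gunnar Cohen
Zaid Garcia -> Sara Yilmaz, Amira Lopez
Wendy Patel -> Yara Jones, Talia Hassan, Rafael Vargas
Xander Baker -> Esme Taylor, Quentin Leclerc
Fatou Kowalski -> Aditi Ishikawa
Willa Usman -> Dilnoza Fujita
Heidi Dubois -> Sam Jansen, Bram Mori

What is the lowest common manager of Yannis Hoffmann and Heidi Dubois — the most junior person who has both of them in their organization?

Yannis Hoffmann's chain of managers is Xochitl Eriksson, Yara Jones, Wendy Patel. Heidi Dubois's chain of managers is Bea Reyes, Tara Okafor, Yara Jones, Wendy Patel. The first manager that appears in both chains is Yara Jones.

Yara Jones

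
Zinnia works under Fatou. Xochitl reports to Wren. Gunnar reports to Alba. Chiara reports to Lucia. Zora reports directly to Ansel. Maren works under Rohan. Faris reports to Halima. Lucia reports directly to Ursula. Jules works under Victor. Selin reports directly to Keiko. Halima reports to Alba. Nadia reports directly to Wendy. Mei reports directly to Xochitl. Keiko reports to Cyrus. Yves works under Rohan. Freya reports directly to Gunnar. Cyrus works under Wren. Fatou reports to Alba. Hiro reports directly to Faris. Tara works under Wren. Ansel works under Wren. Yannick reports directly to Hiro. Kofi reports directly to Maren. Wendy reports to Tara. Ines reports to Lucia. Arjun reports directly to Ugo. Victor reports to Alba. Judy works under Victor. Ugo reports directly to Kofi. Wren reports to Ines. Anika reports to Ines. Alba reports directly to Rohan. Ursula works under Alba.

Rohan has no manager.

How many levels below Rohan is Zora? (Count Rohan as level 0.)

Chain from Zora up to Rohan: Zora → Ansel → Wren → Ines → Lucia → Ursula → Alba → Rohan. That is 7 steps up, so Zora is 7 levels below Rohan.

7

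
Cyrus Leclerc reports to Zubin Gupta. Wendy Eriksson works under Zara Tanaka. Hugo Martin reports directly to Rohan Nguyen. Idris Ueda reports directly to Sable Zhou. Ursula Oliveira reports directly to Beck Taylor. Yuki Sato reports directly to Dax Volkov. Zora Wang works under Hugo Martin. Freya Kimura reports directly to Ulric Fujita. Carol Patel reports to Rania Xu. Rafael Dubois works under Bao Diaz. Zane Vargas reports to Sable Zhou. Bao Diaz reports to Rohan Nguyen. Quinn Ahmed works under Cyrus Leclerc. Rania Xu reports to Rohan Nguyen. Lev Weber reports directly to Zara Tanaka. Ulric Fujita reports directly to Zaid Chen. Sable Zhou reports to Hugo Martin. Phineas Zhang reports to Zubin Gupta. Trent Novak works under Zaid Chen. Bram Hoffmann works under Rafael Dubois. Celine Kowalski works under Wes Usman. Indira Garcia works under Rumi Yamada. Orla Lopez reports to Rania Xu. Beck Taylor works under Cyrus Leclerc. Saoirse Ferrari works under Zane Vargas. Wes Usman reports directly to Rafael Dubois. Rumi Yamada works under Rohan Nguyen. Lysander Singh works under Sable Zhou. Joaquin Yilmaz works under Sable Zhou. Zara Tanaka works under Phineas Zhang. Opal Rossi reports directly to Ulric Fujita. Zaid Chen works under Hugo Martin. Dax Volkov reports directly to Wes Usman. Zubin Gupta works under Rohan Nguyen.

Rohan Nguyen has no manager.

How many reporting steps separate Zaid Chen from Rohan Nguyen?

2

Chain from Zaid Chen up to Rohan Nguyen: Zaid Chen → Hugo Martin → Rohan Nguyen. That is 2 steps up, so Zaid Chen is 2 levels below Rohan Nguyen.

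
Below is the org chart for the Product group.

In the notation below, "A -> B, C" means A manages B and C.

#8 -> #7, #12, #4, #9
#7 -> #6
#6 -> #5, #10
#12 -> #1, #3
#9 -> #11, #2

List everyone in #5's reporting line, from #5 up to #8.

#5 reports to #6. #6 reports to #7. #7 reports to #8. #8 is at the top.

#5 -> #6 -> #7 -> #8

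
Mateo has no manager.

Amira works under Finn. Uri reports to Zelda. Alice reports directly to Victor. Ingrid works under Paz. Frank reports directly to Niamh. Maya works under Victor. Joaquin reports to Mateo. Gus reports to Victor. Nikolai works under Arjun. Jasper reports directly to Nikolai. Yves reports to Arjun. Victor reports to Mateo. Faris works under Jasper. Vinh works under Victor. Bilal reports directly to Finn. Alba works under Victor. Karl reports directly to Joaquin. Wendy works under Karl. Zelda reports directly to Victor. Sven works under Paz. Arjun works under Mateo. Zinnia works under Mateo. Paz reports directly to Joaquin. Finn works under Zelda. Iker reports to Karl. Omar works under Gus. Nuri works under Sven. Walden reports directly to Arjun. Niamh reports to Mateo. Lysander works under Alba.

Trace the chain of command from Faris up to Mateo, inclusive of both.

Faris -> Jasper -> Nikolai -> Arjun -> Mateo

Faris reports to Jasper. Jasper reports to Nikolai. Nikolai reports to Arjun. Arjun reports to Mateo. Mateo is at the top.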